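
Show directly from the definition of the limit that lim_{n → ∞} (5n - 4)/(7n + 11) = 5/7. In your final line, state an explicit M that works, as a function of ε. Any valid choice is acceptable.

M = (83/49)/ε

Let ε > 0 be given. For n ≥ 1, |(5n - 4)/(7n + 11) − (5/7)| = |-83|/(7(7n + 11)) = 83/(7(7n + 11)).
Since 7n + 11 ≥ 7n for n ≥ 1, this is ≤ 83/(7·7n) = (83/49)/n.
So |(5n - 4)/(7n + 11) − (5/7)| < ε whenever n > (83/49)/ε.
Take M = (83/49)/ε. If n > M then |(5n - 4)/(7n + 11) − (5/7)| ≤ (83/49)/n < ε.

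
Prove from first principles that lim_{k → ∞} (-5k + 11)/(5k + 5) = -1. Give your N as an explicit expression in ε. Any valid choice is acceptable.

Let ε > 0 be given. For k ≥ 1, |(-5k + 11)/(5k + 5) + 1| = |80|/(5(5k + 5)) = 80/(5(5k + 5)).
Since 5k + 5 ≥ 5k for k ≥ 1, this is ≤ 80/(5·5k) = (16/5)/k.
So |(-5k + 11)/(5k + 5) + 1| < ε whenever k > (16/5)/ε.
Take N = (16/5)/ε. If k > N then |(-5k + 11)/(5k + 5) + 1| ≤ (16/5)/k < ε.

N = (16/5)/ε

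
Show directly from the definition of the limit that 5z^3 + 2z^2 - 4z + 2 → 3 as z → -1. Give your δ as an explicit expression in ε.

δ = min(2, ε/55)

Let ε > 0. We want δ > 0 such that 0 < |z + 1| < δ implies |(5z^3 + 2z^2 - 4z + 2) − 3| < ε.
(5z^3 + 2z^2 - 4z + 2) − 3 = 5z^3 + 2z^2 - 4z - 1 = (z + 1)(5z^2 - 3z - 1).
So |(5z^3 + 2z^2 - 4z + 2) − 3| = |z + 1|·|5z^2 - 3z - 1|.
Require δ ≤ 2. Then |z + 1| < 2 gives |z| < 3, and by the triangle inequality |5z^2 - 3z - 1| ≤ 5·3^2 + 3·3 + 1 = 55.
Hence |(5z^3 + 2z^2 - 4z + 2) − 3| ≤ 55|z + 1| < ε provided |z + 1| < ε/55.
Take δ = min(2, ε/55). Then 0 < |z + 1| < δ gives both |z + 1| < 2 and |z + 1| < ε/55, so |(5z^3 + 2z^2 - 4z + 2) − 3| < ε.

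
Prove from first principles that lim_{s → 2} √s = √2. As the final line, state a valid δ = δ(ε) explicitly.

δ = min(2, √2·ε)

Let ε > 0 be given. We want δ > 0 such that 0 < |s − 2| < δ implies |√s − √2| < ε.
Multiplying by the conjugate, |√s − √2| = |s − 2|/(√s + √2).
Restrict δ ≤ 2 so that |s − 2| < 2 forces s > 0, and then √s + √2 > √2.
Hence |√s − √2| < |s − 2|/√2, which is < ε once |s − 2| < √2·ε.
Take δ = min(2, √2·ε). If 0 < |s − 2| < δ then s > 0 and |√s − √2| < |s − 2|/√2 < ε.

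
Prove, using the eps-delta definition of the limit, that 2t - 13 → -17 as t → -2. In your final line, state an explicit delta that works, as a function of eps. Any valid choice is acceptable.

Suppose eps > 0. We need delta > 0 so that 0 < |t + 2| < delta implies |(2t - 13) + 17| < eps.
|(2t - 13) + 17| = |2t + 4| = 2|t + 2|.
Thus it suffices that |t + 2| < eps/2.
Choosing delta = eps/2 gives |(2t - 13) + 17| = 2|t + 2| < eps whenever |t + 2| < delta.

delta = eps/2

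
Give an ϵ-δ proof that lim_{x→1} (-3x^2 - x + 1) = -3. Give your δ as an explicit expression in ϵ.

δ = min(1, ϵ/10)

Let ϵ > 0. We want δ > 0 such that 0 < |x − 1| < δ implies |(-3x^2 - x + 1) + 3| < ϵ.
(-3x^2 - x + 1) + 3 = -3x^2 - x + 4 = (x − 1)(-3x - 4).
So |(-3x^2 - x + 1) + 3| = |x − 1|·|-3x - 4|.
Require δ ≤ 1. Then |x − 1| < 1 gives |x| < 2, and by the triangle inequality |-3x - 4| ≤ 3·2 + 4 = 10.
Hence |(-3x^2 - x + 1) + 3| ≤ 10|x − 1| < ϵ provided |x − 1| < ϵ/10.
Take δ = min(1, ϵ/10). Then 0 < |x − 1| < δ gives both |x − 1| < 1 and |x − 1| < ϵ/10, so |(-3x^2 - x + 1) + 3| < ϵ.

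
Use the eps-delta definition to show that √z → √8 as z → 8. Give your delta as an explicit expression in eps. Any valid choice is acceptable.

delta = min(8, √8·eps)

Suppose eps > 0. We want delta > 0 such that 0 < |z − 8| < delta implies |√z − √8| < eps.
Multiplying by the conjugate, |√z − √8| = |z − 8|/(√z + √8).
Restrict delta ≤ 8 so that |z − 8| < 8 forces z > 0, and then √z + √8 > √8.
Hence |√z − √8| < |z − 8|/√8, which is < eps once |z − 8| < √8·eps.
Take delta = min(8, √8·eps). If 0 < |z − 8| < delta then z > 0 and |√z − √8| < |z − 8|/√8 < eps.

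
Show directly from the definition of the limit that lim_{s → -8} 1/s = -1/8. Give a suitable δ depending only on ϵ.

δ = min(4, 32ϵ)

Let ϵ > 0. We seek δ > 0 such that 0 < |s + 8| < δ implies |1/s + 1/8| < ϵ.
|1/s + 1/8| = |-8 − s|/(8·|s|) = |s + 8|/(8|s|).
Require δ ≤ 4 so that |s| > 8 − 4 = 4, hence 8|s| > 32.
Then |1/s + 1/8| < |s + 8|/32, which is < ϵ when |s + 8| < 32ϵ.
Take δ = min(4, 32ϵ). Then 0 < |s + 8| < δ gives both |s + 8| < 4 and |s + 8| < 32ϵ, so |1/s + 1/8| < ϵ.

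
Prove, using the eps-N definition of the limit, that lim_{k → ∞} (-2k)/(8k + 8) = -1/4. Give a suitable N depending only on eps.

N = (1/4)/eps

Suppose eps > 0. For k ≥ 1, |(-2k)/(8k + 8) + 1/4| = |16|/(8(8k + 8)) = 16/(8(8k + 8)).
Since 8k + 8 ≥ 8k for k ≥ 1, this is ≤ 16/(8·8k) = (1/4)/k.
So |(-2k)/(8k + 8) + 1/4| < eps whenever k > (1/4)/eps.
Take N = (1/4)/eps. If k > N then |(-2k)/(8k + 8) + 1/4| ≤ (1/4)/k < eps.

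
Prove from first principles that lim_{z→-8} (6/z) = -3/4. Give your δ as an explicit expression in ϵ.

Fix ϵ > 0. We seek δ > 0 such that 0 < |z + 8| < δ implies |6/z + 3/4| < ϵ.
|6/z + 3/4| = 6·|-8 − z|/(8·|z|) = 6|z + 8|/(8|z|).
Restrict δ ≤ 4. Then |z + 8| < 4 gives |z| > 4, so 8|z| > 32.
Then |6/z + 3/4| < 6|z + 8|/32, which is < ϵ when |z + 8| < (16/3)ϵ.
Take δ = min(4, (16/3)ϵ). Then 0 < |z + 8| < δ gives both |z + 8| < 4 and |z + 8| < (16/3)ϵ, so |6/z + 3/4| < ϵ.

δ = min(4, (16/3)ϵ)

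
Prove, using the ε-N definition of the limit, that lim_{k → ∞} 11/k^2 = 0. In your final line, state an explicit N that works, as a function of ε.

Fix ε > 0. For k ≥ 1, |11/k^2 − 0| = 11/k^2.
11/k^2 < ε ⇔ k^2 > 11/ε ⇔ k > (11/ε)^{1/2}.
Take N = (11/ε)^{1/2}. Then k > N implies 11/k^2 < ε.

N = (11/ε)^{1/2}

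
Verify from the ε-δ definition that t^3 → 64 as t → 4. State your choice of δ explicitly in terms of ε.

δ = min(2, ε/76)

Suppose ε > 0. We seek δ > 0 with 0 < |t − 4| < δ ⇒ |t^3 − 64| < ε.
Factor: t^3 − 64 = (t − 4)(t^2 + 4t + 16), so |t^3 − 64| = |t − 4|·|t^2 + 4t + 16|.
Impose δ ≤ 2 so that |t| < 6; then |t^2 + 4t + 16| ≤ 76.
Hence |t^3 − 64| ≤ 76|t − 4|, which is < ε once |t − 4| < ε/76.
Take δ = min(2, ε/76). If 0 < |t − 4| < δ then both bounds hold and |t^3 − 64| ≤ 76|t − 4| < 76·(ε/76) = ε.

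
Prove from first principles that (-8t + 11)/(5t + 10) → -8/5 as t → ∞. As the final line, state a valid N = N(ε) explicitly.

N = (27/5)/ε

Fix ε > 0. We seek N > 0 such that t > N implies |(-8t + 11)/(5t + 10) + 8/5| < ε.
(-8t + 11)/(5t + 10) + 8/5 = (5(-8t + 11) − (-8)(5t + 10)) / (5(5t + 10)) = 135/(5(5t + 10)).
For t > 0 we have 5t + 10 > 5t, so |(-8t + 11)/(5t + 10) + 8/5| = 135/(5(5t + 10)) < 135/(5·5t) = (27/5)/t.
Thus |(-8t + 11)/(5t + 10) + 8/5| < ε whenever t > (27/5)/ε.
Take N = (27/5)/ε. If t > N then |(-8t + 11)/(5t + 10) + 8/5| < (27/5)/t < ε.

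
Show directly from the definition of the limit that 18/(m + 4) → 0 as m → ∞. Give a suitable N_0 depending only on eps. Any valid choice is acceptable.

Fix eps > 0. For m ≥ 1, |18/(m + 4) − 0| = 18/(m + 4) ≤ 18/m.
We need 18/m < eps, i.e. m > 18/eps.
Take N_0 = 18/eps. If m > N_0 then |18/(m + 4)| ≤ 18/m < eps.

N_0 = 18/eps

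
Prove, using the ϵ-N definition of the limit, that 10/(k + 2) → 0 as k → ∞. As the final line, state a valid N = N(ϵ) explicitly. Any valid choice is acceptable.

Let ϵ > 0 be given. For k ≥ 1, |10/(k + 2) − 0| = 10/(k + 2) ≤ 10/k.
We need 10/k < ϵ, i.e. k > 10/ϵ.
Take N = 10/ϵ. If k > N then |10/(k + 2)| ≤ 10/k < ϵ.

N = 10/ϵ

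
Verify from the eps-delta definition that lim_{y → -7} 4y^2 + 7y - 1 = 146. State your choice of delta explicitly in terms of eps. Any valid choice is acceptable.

delta = min(1, eps/53)

Let eps > 0 be given. We want delta > 0 such that 0 < |y + 7| < delta implies |(4y^2 + 7y - 1) − 146| < eps.
(4y^2 + 7y - 1) − 146 = 4y^2 + 7y - 147 = (y + 7)(4y - 21).
So |(4y^2 + 7y - 1) − 146| = |y + 7|·|4y - 21|.
Require delta ≤ 1. Then |y + 7| < 1 gives |y| < 8, and by the triangle inequality |4y - 21| ≤ 4·8 + 21 = 53.
Hence |(4y^2 + 7y - 1) − 146| ≤ 53|y + 7| < eps provided |y + 7| < eps/53.
Choosing delta = min(1, eps/53) ensures both conditions, hence |(4y^2 + 7y - 1) − 146| < eps.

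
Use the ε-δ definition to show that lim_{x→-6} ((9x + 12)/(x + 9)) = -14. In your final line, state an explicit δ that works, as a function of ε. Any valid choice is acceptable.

Let ε > 0. We want δ > 0 with 0 < |x + 6| < δ ⇒ |(9x + 12)/(x + 9) + 14| < ε.
Combining over a common denominator, (9x + 12)/(x + 9) + 14 = [(9x + 12)·3 − (-42)·(x + 9)] / [3·(x + 9)] = 69(x + 6) / (3(x + 9)).
So |(9x + 12)/(x + 9) + 14| = 69|x + 6| / (3·|x + 9|).
Require δ ≤ 3/2, so |x + 9| ≥ |3| − |x + 6| > 3 − 3/2 = 3/2.
Hence |(9x + 12)/(x + 9) + 14| < 69|x + 6|/(3·(3/2)) = (46/3)|x + 6|, which is < ε once |x + 6| < (3/46)ε.
Take δ = min(3/2, (3/46)ε). Then 0 < |x + 6| < δ forces both bounds, so |(9x + 12)/(x + 9) + 14| < ε.

δ = min(3/2, (3/46)ε)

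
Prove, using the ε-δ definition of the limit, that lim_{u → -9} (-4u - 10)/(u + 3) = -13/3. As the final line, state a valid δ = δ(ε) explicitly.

Fix ε > 0. We want δ > 0 with 0 < |u + 9| < δ ⇒ |(-4u - 10)/(u + 3) + 13/3| < ε.
Combining over a common denominator, (-4u - 10)/(u + 3) + 13/3 = [(-4u - 10)·(-6) − 26·(u + 3)] / [(-6)·(u + 3)] = -2(u + 9) / ((-6)(u + 3)).
So |(-4u - 10)/(u + 3) + 13/3| = 2|u + 9| / (6·|u + 3|).
Require δ ≤ 3, so |u + 3| ≥ |-6| − |u + 9| > 6 − 3 = 3.
Hence |(-4u - 10)/(u + 3) + 13/3| < 2|u + 9|/(6·3) = (1/9)|u + 9|, which is < ε once |u + 9| < 9ε.
Take δ = min(3, 9ε). Then 0 < |u + 9| < δ forces both bounds, so |(-4u - 10)/(u + 3) + 13/3| < ε.

δ = min(3, 9ε)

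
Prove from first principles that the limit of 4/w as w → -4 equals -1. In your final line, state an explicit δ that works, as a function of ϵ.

Fix ϵ > 0. We seek δ > 0 such that 0 < |w + 4| < δ implies |4/w + 1| < ϵ.
|4/w + 1| = 4·|-4 − w|/(4·|w|) = 4|w + 4|/(4|w|).
Restrict δ ≤ 2. Then |w + 4| < 2 gives |w| > 2, so 4|w| > 8.
Then |4/w + 1| < 4|w + 4|/8, which is < ϵ when |w + 4| < 2ϵ.
Take δ = min(2, 2ϵ). Then 0 < |w + 4| < δ gives both |w + 4| < 2 and |w + 4| < 2ϵ, so |4/w + 1| < ϵ.

δ = min(2, 2ϵ)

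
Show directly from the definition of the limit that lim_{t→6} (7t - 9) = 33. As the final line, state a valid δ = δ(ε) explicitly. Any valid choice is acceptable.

Suppose ε > 0. We need δ > 0 so that 0 < |t − 6| < δ implies |(7t - 9) − 33| < ε.
|(7t - 9) − 33| = |7t - 42| = 7|t − 6|.
Thus it suffices that |t − 6| < ε/7.
Choosing δ = ε/7 gives |(7t - 9) − 33| = 7|t − 6| < ε whenever |t − 6| < δ.

δ = ε/7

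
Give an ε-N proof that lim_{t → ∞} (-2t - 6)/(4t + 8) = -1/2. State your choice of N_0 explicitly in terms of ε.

Fix ε > 0. We seek N_0 > 0 such that t > N_0 implies |(-2t - 6)/(4t + 8) + 1/2| < ε.
(-2t - 6)/(4t + 8) + 1/2 = (4(-2t - 6) − (-2)(4t + 8)) / (4(4t + 8)) = -8/(4(4t + 8)).
For t > 0 we have 4t + 8 > 4t, so |(-2t - 6)/(4t + 8) + 1/2| = 8/(4(4t + 8)) < 8/(4·4t) = (1/2)/t.
Thus |(-2t - 6)/(4t + 8) + 1/2| < ε whenever t > (1/2)/ε.
Take N_0 = (1/2)/ε. If t > N_0 then |(-2t - 6)/(4t + 8) + 1/2| < (1/2)/t < ε.

N_0 = (1/2)/ε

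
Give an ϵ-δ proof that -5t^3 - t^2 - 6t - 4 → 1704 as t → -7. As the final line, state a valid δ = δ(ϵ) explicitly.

δ = min(1, ϵ/836)

Suppose ϵ > 0. We want δ > 0 such that 0 < |t + 7| < δ implies |(-5t^3 - t^2 - 6t - 4) − 1704| < ϵ.
(-5t^3 - t^2 - 6t - 4) − 1704 = -5t^3 - t^2 - 6t - 1708 = (t + 7)(-5t^2 + 34t - 244).
So |(-5t^3 - t^2 - 6t - 4) − 1704| = |t + 7|·|-5t^2 + 34t - 244|.
Require δ ≤ 1. Then |t + 7| < 1 gives |t| < 8, and by the triangle inequality |-5t^2 + 34t - 244| ≤ 5·8^2 + 34·8 + 244 = 836.
Hence |(-5t^3 - t^2 - 6t - 4) − 1704| ≤ 836|t + 7| < ϵ provided |t + 7| < ϵ/836.
Take δ = min(1, ϵ/836). Then 0 < |t + 7| < δ gives both |t + 7| < 1 and |t + 7| < ϵ/836, so |(-5t^3 - t^2 - 6t - 4) − 1704| < ϵ.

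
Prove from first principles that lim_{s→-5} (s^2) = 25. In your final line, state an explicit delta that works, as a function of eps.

delta = min(2, eps/12)

Let eps > 0 be given. We seek delta > 0 with 0 < |s + 5| < delta ⇒ |s^2 − 25| < eps.
Factor: s^2 − 25 = (s + 5)(s - 5), so |s^2 − 25| = |s + 5|·|s - 5|.
Impose delta ≤ 2 so that |s| < 7; then |s - 5| ≤ 12.
Hence |s^2 − 25| ≤ 12|s + 5|, which is < eps once |s + 5| < eps/12.
Take delta = min(2, eps/12). If 0 < |s + 5| < delta then both bounds hold and |s^2 − 25| ≤ 12|s + 5| < 12·(eps/12) = eps.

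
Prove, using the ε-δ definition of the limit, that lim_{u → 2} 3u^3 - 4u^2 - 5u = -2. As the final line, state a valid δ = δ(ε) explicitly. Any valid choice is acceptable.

Suppose ε > 0. We want δ > 0 such that 0 < |u − 2| < δ implies |(3u^3 - 4u^2 - 5u) + 2| < ε.
(3u^3 - 4u^2 - 5u) + 2 = 3u^3 - 4u^2 - 5u + 2 = (u − 2)(3u^2 + 2u - 1).
So |(3u^3 - 4u^2 - 5u) + 2| = |u − 2|·|3u^2 + 2u - 1|.
Assume first that |u − 2| < 2, so |u| < 4. Then |3u^2 + 2u - 1| ≤ 3·4^2 + 2·4 + 1 = 57.
Hence |(3u^3 - 4u^2 - 5u) + 2| ≤ 57|u − 2| < ε provided |u − 2| < ε/57.
Choosing δ = min(2, ε/57) ensures both conditions, hence |(3u^3 - 4u^2 - 5u) + 2| < ε.

δ = min(2, ε/57)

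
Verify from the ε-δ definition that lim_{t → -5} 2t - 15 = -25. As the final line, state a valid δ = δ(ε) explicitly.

δ = ε/2

Let ε > 0. We need δ > 0 so that 0 < |t + 5| < δ implies |(2t - 15) + 25| < ε.
Since (2t - 15) + 25 = 2(t + 5), we have |(2t - 15) + 25| = 2|t + 5|.
Thus it suffices that |t + 5| < ε/2.
Choosing δ = ε/2 gives |(2t - 15) + 25| = 2|t + 5| < ε whenever |t + 5| < δ.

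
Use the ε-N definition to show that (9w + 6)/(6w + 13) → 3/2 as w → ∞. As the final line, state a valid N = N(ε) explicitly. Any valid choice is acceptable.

Fix ε > 0. We seek N > 0 such that w > N implies |(9w + 6)/(6w + 13) − (3/2)| < ε.
(9w + 6)/(6w + 13) − (3/2) = (6(9w + 6) − 9(6w + 13)) / (6(6w + 13)) = -81/(6(6w + 13)).
For w > 0 we have 6w + 13 > 6w, so |(9w + 6)/(6w + 13) − (3/2)| = 81/(6(6w + 13)) < 81/(6·6w) = (9/4)/w.
Thus |(9w + 6)/(6w + 13) − (3/2)| < ε whenever w > (9/4)/ε.
Take N = (9/4)/ε. If w > N then |(9w + 6)/(6w + 13) − (3/2)| < (9/4)/w < ε.

N = (9/4)/ε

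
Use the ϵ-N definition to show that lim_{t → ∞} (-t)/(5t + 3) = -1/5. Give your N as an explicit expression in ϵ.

Let ϵ > 0. We seek N > 0 such that t > N implies |(-t)/(5t + 3) + 1/5| < ϵ.
(-t)/(5t + 3) + 1/5 = (5(-t) − (-1)(5t + 3)) / (5(5t + 3)) = 3/(5(5t + 3)).
For t > 0 we have 5t + 3 > 5t, so |(-t)/(5t + 3) + 1/5| = 3/(5(5t + 3)) < 3/(5·5t) = (3/25)/t.
Thus |(-t)/(5t + 3) + 1/5| < ϵ whenever t > (3/25)/ϵ.
Take N = (3/25)/ϵ. If t > N then |(-t)/(5t + 3) + 1/5| < (3/25)/t < ϵ.

N = (3/25)/ϵ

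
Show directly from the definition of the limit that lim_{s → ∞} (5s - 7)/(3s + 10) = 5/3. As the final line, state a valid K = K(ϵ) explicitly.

K = (71/9)/ϵ

Let ϵ > 0. We seek K > 0 such that s > K implies |(5s - 7)/(3s + 10) − (5/3)| < ϵ.
(5s - 7)/(3s + 10) − (5/3) = (3(5s - 7) − 5(3s + 10)) / (3(3s + 10)) = -71/(3(3s + 10)).
For s > 0 we have 3s + 10 > 3s, so |(5s - 7)/(3s + 10) − (5/3)| = 71/(3(3s + 10)) < 71/(3·3s) = (71/9)/s.
Thus |(5s - 7)/(3s + 10) − (5/3)| < ϵ whenever s > (71/9)/ϵ.
Take K = (71/9)/ϵ. If s > K then |(5s - 7)/(3s + 10) − (5/3)| < (71/9)/s < ϵ.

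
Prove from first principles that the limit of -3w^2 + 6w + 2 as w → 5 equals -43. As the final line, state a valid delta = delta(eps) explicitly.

Suppose eps > 0. We want delta > 0 such that 0 < |w − 5| < delta implies |(-3w^2 + 6w + 2) + 43| < eps.
(-3w^2 + 6w + 2) + 43 = -3w^2 + 6w + 45 = (w − 5)(-3w - 9).
So |(-3w^2 + 6w + 2) + 43| = |w − 5|·|-3w - 9|.
Require delta ≤ 2. Then |w − 5| < 2 gives |w| < 7, and by the triangle inequality |-3w - 9| ≤ 3·7 + 9 = 30.
Hence |(-3w^2 + 6w + 2) + 43| ≤ 30|w − 5| < eps provided |w − 5| < eps/30.
Take delta = min(2, eps/30). Then 0 < |w − 5| < delta gives both |w − 5| < 2 and |w − 5| < eps/30, so |(-3w^2 + 6w + 2) + 43| < eps.

delta = min(2, eps/30)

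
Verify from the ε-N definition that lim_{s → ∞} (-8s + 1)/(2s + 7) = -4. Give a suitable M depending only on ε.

M = (29/2)/ε

Fix ε > 0. We seek M > 0 such that s > M implies |(-8s + 1)/(2s + 7) + 4| < ε.
(-8s + 1)/(2s + 7) + 4 = (2(-8s + 1) − (-8)(2s + 7)) / (2(2s + 7)) = 58/(2(2s + 7)).
For s > 0 we have 2s + 7 > 2s, so |(-8s + 1)/(2s + 7) + 4| = 58/(2(2s + 7)) < 58/(2·2s) = (29/2)/s.
Thus |(-8s + 1)/(2s + 7) + 4| < ε whenever s > (29/2)/ε.
Take M = (29/2)/ε. If s > M then |(-8s + 1)/(2s + 7) + 4| < (29/2)/s < ε.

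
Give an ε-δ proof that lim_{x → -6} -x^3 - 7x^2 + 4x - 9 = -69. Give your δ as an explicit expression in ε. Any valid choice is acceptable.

δ = min(1, ε/66)

Let ε > 0. We want δ > 0 such that 0 < |x + 6| < δ implies |(-x^3 - 7x^2 + 4x - 9) + 69| < ε.
(-x^3 - 7x^2 + 4x - 9) + 69 = -x^3 - 7x^2 + 4x + 60 = (x + 6)(-x^2 - x + 10).
So |(-x^3 - 7x^2 + 4x - 9) + 69| = |x + 6|·|-x^2 - x + 10|.
Assume first that |x + 6| < 1, so |x| < 7. Then |-x^2 - x + 10| ≤ 7^2 + 7 + 10 = 66.
Hence |(-x^3 - 7x^2 + 4x - 9) + 69| ≤ 66|x + 6| < ε provided |x + 6| < ε/66.
Take δ = min(1, ε/66). Then 0 < |x + 6| < δ gives both |x + 6| < 1 and |x + 6| < ε/66, so |(-x^3 - 7x^2 + 4x - 9) + 69| < ε.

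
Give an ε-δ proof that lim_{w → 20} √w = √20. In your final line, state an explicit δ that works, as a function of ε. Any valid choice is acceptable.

Fix ε > 0. We want δ > 0 such that 0 < |w − 20| < δ implies |√w − √20| < ε.
Multiplying by the conjugate, |√w − √20| = |w − 20|/(√w + √20).
Restrict δ ≤ 20 so that |w − 20| < 20 forces w > 0, and then √w + √20 > √20.
Hence |√w − √20| < |w − 20|/√20, which is < ε once |w − 20| < √20·ε.
Take δ = min(20, √20·ε). If 0 < |w − 20| < δ then w > 0 and |√w − √20| < |w − 20|/√20 < ε.

δ = min(20, √20·ε)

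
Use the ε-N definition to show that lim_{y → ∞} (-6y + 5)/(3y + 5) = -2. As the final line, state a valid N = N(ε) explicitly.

Let ε > 0. We seek N > 0 such that y > N implies |(-6y + 5)/(3y + 5) + 2| < ε.
(-6y + 5)/(3y + 5) + 2 = (3(-6y + 5) − (-6)(3y + 5)) / (3(3y + 5)) = 45/(3(3y + 5)).
For y > 0 we have 3y + 5 > 3y, so |(-6y + 5)/(3y + 5) + 2| = 45/(3(3y + 5)) < 45/(3·3y) = 5/y.
Thus |(-6y + 5)/(3y + 5) + 2| < ε whenever y > 5/ε.
Take N = 5/ε. If y > N then |(-6y + 5)/(3y + 5) + 2| < 5/y < ε.

N = 5/ε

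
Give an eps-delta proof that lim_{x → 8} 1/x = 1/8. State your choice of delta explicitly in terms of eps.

delta = min(4, 32eps)

Fix eps > 0. We seek delta > 0 such that 0 < |x − 8| < delta implies |1/x − (1/8)| < eps.
|1/x − (1/8)| = |8 − x|/(8·|x|) = |x − 8|/(8|x|).
Require delta ≤ 4 so that |x| > 8 − 4 = 4, hence 8|x| > 32.
Then |1/x − (1/8)| < |x − 8|/32, which is < eps when |x − 8| < 32eps.
Take delta = min(4, 32eps). Then 0 < |x − 8| < delta gives both |x − 8| < 4 and |x − 8| < 32eps, so |1/x − (1/8)| < eps.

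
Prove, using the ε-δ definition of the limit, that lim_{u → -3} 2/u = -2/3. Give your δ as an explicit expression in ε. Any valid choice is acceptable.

δ = min(3/2, (9/4)ε)

Fix ε > 0. We seek δ > 0 such that 0 < |u + 3| < δ implies |2/u + 2/3| < ε.
|2/u + 2/3| = 2·|-3 − u|/(3·|u|) = 2|u + 3|/(3|u|).
Require δ ≤ 3/2 so that |u| > 3 − 3/2 = 3/2, hence 3|u| > 9/2.
Then |2/u + 2/3| < 2|u + 3|/(9/2), which is < ε when |u + 3| < (9/4)ε.
Take δ = min(3/2, (9/4)ε). Then 0 < |u + 3| < δ gives both |u + 3| < 3/2 and |u + 3| < (9/4)ε, so |2/u + 2/3| < ε.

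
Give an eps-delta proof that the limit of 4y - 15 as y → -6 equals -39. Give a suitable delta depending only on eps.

delta = eps/4

Let eps > 0 be given. We need delta > 0 so that 0 < |y + 6| < delta implies |(4y - 15) + 39| < eps.
|(4y - 15) + 39| = |4y + 24| = 4|y + 6|.
So 4|y + 6| < eps exactly when |y + 6| < eps/4.
Take delta = eps/4. If 0 < |y + 6| < delta then |(4y - 15) + 39| = 4|y + 6| < 4·(eps/4) = eps.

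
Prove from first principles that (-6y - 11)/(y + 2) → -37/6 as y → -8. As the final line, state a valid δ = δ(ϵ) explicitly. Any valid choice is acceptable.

Let ϵ > 0 be given. We want δ > 0 with 0 < |y + 8| < δ ⇒ |(-6y - 11)/(y + 2) + 37/6| < ϵ.
Combining over a common denominator, (-6y - 11)/(y + 2) + 37/6 = [(-6y - 11)·(-6) − 37·(y + 2)] / [(-6)·(y + 2)] = -1(y + 8) / ((-6)(y + 2)).
So |(-6y - 11)/(y + 2) + 37/6| = |y + 8| / (6·|y + 2|).
Require δ ≤ 3, so |y + 2| ≥ |-6| − |y + 8| > 6 − 3 = 3.
Hence |(-6y - 11)/(y + 2) + 37/6| < |y + 8|/(6·3) = (1/18)|y + 8|, which is < ϵ once |y + 8| < 18ϵ.
Take δ = min(3, 18ϵ). Then 0 < |y + 8| < δ forces both bounds, so |(-6y - 11)/(y + 2) + 37/6| < ϵ.

δ = min(3, 18ϵ)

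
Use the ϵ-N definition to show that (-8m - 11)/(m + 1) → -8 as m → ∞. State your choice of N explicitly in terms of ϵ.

Let ϵ > 0 be given. For m ≥ 1, |(-8m - 11)/(m + 1) + 8| = |-3|/((m + 1)) = 3/((m + 1)).
Since m + 1 ≥ m for m ≥ 1, this is ≤ 3/(m) = 3/m.
So |(-8m - 11)/(m + 1) + 8| < ϵ whenever m > 3/ϵ.
Take N = 3/ϵ. If m > N then |(-8m - 11)/(m + 1) + 8| ≤ 3/m < ϵ.

N = 3/ϵ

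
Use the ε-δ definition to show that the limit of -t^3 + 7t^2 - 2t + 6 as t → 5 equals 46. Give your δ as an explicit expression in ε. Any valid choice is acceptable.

Let ε > 0. We want δ > 0 such that 0 < |t − 5| < δ implies |(-t^3 + 7t^2 - 2t + 6) − 46| < ε.
(-t^3 + 7t^2 - 2t + 6) − 46 = -t^3 + 7t^2 - 2t - 40 = (t − 5)(-t^2 + 2t + 8).
So |(-t^3 + 7t^2 - 2t + 6) − 46| = |t − 5|·|-t^2 + 2t + 8|.
Assume first that |t − 5| < 1, so |t| < 6. Then |-t^2 + 2t + 8| ≤ 6^2 + 2·6 + 8 = 56.
Hence |(-t^3 + 7t^2 - 2t + 6) − 46| ≤ 56|t − 5| < ε provided |t − 5| < ε/56.
Take δ = min(1, ε/56). Then 0 < |t − 5| < δ gives both |t − 5| < 1 and |t − 5| < ε/56, so |(-t^3 + 7t^2 - 2t + 6) − 46| < ε.

δ = min(1, ε/56)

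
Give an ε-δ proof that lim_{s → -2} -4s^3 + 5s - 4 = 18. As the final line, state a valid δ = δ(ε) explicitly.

Let ε > 0 be given. We want δ > 0 such that 0 < |s + 2| < δ implies |(-4s^3 + 5s - 4) − 18| < ε.
(-4s^3 + 5s - 4) − 18 = -4s^3 + 5s - 22 = (s + 2)(-4s^2 + 8s - 11).
So |(-4s^3 + 5s - 4) − 18| = |s + 2|·|-4s^2 + 8s - 11|.
Assume first that |s + 2| < 2, so |s| < 4. Then |-4s^2 + 8s - 11| ≤ 4·4^2 + 8·4 + 11 = 107.
Hence |(-4s^3 + 5s - 4) − 18| ≤ 107|s + 2| < ε provided |s + 2| < ε/107.
Choosing δ = min(2, ε/107) ensures both conditions, hence |(-4s^3 + 5s - 4) − 18| < ε.

δ = min(2, ε/107)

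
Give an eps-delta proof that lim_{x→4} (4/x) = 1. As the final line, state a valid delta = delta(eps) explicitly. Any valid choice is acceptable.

delta = min(2, 2eps)

Fix eps > 0. We seek delta > 0 such that 0 < |x − 4| < delta implies |4/x − 1| < eps.
|4/x − 1| = 4·|4 − x|/(4·|x|) = 4|x − 4|/(4|x|).
Require delta ≤ 2 so that |x| > 4 − 2 = 2, hence 4|x| > 8.
Then |4/x − 1| < 4|x − 4|/8, which is < eps when |x − 4| < 2eps.
Take delta = min(2, 2eps). Then 0 < |x − 4| < delta gives both |x − 4| < 2 and |x − 4| < 2eps, so |4/x − 1| < eps.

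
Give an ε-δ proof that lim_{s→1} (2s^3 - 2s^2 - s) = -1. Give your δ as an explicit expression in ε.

Fix ε > 0. We want δ > 0 such that 0 < |s − 1| < δ implies |(2s^3 - 2s^2 - s) + 1| < ε.
(2s^3 - 2s^2 - s) + 1 = 2s^3 - 2s^2 - s + 1 = (s − 1)(2s^2 - 1).
So |(2s^3 - 2s^2 - s) + 1| = |s − 1|·|2s^2 - 1|.
Assume first that |s − 1| < 2, so |s| < 3. Then |2s^2 - 1| ≤ 2·3^2 + 1 = 19.
Hence |(2s^3 - 2s^2 - s) + 1| ≤ 19|s − 1| < ε provided |s − 1| < ε/19.
Take δ = min(2, ε/19). Then 0 < |s − 1| < δ gives both |s − 1| < 2 and |s − 1| < ε/19, so |(2s^3 - 2s^2 - s) + 1| < ε.

δ = min(2, ε/19)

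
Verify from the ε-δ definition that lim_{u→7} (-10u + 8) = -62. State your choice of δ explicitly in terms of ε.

δ = ε/10

Fix ε > 0. We need δ > 0 so that 0 < |u − 7| < δ implies |(-10u + 8) + 62| < ε.
|(-10u + 8) + 62| = |-10u + 70| = 10|u − 7|.
So 10|u − 7| < ε exactly when |u − 7| < ε/10.
Take δ = ε/10. If 0 < |u − 7| < δ then |(-10u + 8) + 62| = 10|u − 7| < 10·(ε/10) = ε.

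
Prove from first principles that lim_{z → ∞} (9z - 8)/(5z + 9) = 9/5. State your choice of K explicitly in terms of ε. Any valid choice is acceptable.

Let ε > 0. We seek K > 0 such that z > K implies |(9z - 8)/(5z + 9) − (9/5)| < ε.
(9z - 8)/(5z + 9) − (9/5) = (5(9z - 8) − 9(5z + 9)) / (5(5z + 9)) = -121/(5(5z + 9)).
For z > 0 we have 5z + 9 > 5z, so |(9z - 8)/(5z + 9) − (9/5)| = 121/(5(5z + 9)) < 121/(5·5z) = (121/25)/z.
Thus |(9z - 8)/(5z + 9) − (9/5)| < ε whenever z > (121/25)/ε.
Take K = (121/25)/ε. If z > K then |(9z - 8)/(5z + 9) − (9/5)| < (121/25)/z < ε.

K = (121/25)/ε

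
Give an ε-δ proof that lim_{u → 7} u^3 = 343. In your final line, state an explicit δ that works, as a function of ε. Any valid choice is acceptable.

δ = min(1, ε/169)

Let ε > 0. We seek δ > 0 with 0 < |u − 7| < δ ⇒ |u^3 − 343| < ε.
Factor: u^3 − 343 = (u − 7)(u^2 + 7u + 49), so |u^3 − 343| = |u − 7|·|u^2 + 7u + 49|.
Impose δ ≤ 1 so that |u| < 8; then |u^2 + 7u + 49| ≤ 169.
Hence |u^3 − 343| ≤ 169|u − 7|, which is < ε once |u − 7| < ε/169.
Take δ = min(1, ε/169). If 0 < |u − 7| < δ then both bounds hold and |u^3 − 343| ≤ 169|u − 7| < 169·(ε/169) = ε.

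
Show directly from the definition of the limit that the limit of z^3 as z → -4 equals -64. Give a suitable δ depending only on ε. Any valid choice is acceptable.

Let ε > 0. We seek δ > 0 with 0 < |z + 4| < δ ⇒ |z^3 + 64| < ε.
Factor: z^3 + 64 = (z + 4)(z^2 - 4z + 16), so |z^3 + 64| = |z + 4|·|z^2 - 4z + 16|.
Restrict δ ≤ 1. Then |z + 4| < 1 gives |z| < 5, so by the triangle inequality |z^2 - 4z + 16| ≤ 5^2 + 4·5 + 16 = 61.
Hence |z^3 + 64| ≤ 61|z + 4|, which is < ε once |z + 4| < ε/61.
Take δ = min(1, ε/61). If 0 < |z + 4| < δ then both bounds hold and |z^3 + 64| ≤ 61|z + 4| < 61·(ε/61) = ε.

δ = min(1, ε/61)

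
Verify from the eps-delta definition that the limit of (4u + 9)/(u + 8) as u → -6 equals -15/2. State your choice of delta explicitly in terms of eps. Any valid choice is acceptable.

Let eps > 0 be given. We want delta > 0 with 0 < |u + 6| < delta ⇒ |(4u + 9)/(u + 8) + 15/2| < eps.
Combining over a common denominator, (4u + 9)/(u + 8) + 15/2 = [(4u + 9)·2 − (-15)·(u + 8)] / [2·(u + 8)] = 23(u + 6) / (2(u + 8)).
So |(4u + 9)/(u + 8) + 15/2| = 23|u + 6| / (2·|u + 8|).
Require delta ≤ 1, so |u + 8| ≥ |2| − |u + 6| > 2 − 1 = 1.
Hence |(4u + 9)/(u + 8) + 15/2| < 23|u + 6|/(2·1) = (23/2)|u + 6|, which is < eps once |u + 6| < (2/23)eps.
Take delta = min(1, (2/23)eps). Then 0 < |u + 6| < delta forces both bounds, so |(4u + 9)/(u + 8) + 15/2| < eps.

delta = min(1, (2/23)eps)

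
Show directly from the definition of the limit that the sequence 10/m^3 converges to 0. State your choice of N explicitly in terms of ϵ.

Fix ϵ > 0. For m ≥ 1, |10/m^3 − 0| = 10/m^3.
10/m^3 < ϵ ⇔ m^3 > 10/ϵ ⇔ m > (10/ϵ)^{1/3}.
Take N = (10/ϵ)^{1/3}. Then m > N implies 10/m^3 < ϵ.

N = (10/ϵ)^{1/3}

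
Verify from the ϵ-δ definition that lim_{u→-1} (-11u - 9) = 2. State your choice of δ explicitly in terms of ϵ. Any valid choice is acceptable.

δ = ϵ/11

Let ϵ > 0. We need δ > 0 so that 0 < |u + 1| < δ implies |(-11u - 9) − 2| < ϵ.
|(-11u - 9) − 2| = |-11u - 11| = 11|u + 1|.
So 11|u + 1| < ϵ exactly when |u + 1| < ϵ/11.
Choosing δ = ϵ/11 gives |(-11u - 9) − 2| = 11|u + 1| < ϵ whenever |u + 1| < δ.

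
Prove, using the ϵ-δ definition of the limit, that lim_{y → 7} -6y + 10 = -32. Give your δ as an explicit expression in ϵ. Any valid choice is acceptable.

δ = ϵ/6

Let ϵ > 0. We need δ > 0 so that 0 < |y − 7| < δ implies |(-6y + 10) + 32| < ϵ.
Since (-6y + 10) + 32 = -6(y − 7), we have |(-6y + 10) + 32| = 6|y − 7|.
So 6|y − 7| < ϵ exactly when |y − 7| < ϵ/6.
Choosing δ = ϵ/6 gives |(-6y + 10) + 32| = 6|y − 7| < ϵ whenever |y − 7| < δ.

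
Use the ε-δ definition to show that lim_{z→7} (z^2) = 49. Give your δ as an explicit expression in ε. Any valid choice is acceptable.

Suppose ε > 0. We seek δ > 0 with 0 < |z − 7| < δ ⇒ |z^2 − 49| < ε.
Factor: z^2 − 49 = (z − 7)(z + 7), so |z^2 − 49| = |z − 7|·|z + 7|.
Restrict δ ≤ 2. Then |z − 7| < 2 gives |z| < 9, so by the triangle inequality |z + 7| ≤ 9 + 7 = 16.
Hence |z^2 − 49| ≤ 16|z − 7|, which is < ε once |z − 7| < ε/16.
Take δ = min(2, ε/16). If 0 < |z − 7| < δ then both bounds hold and |z^2 − 49| ≤ 16|z − 7| < 16·(ε/16) = ε.

δ = min(2, ε/16)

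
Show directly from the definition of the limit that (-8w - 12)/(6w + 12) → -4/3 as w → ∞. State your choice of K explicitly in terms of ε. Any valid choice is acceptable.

K = (2/3)/ε

Let ε > 0. We seek K > 0 such that w > K implies |(-8w - 12)/(6w + 12) + 4/3| < ε.
(-8w - 12)/(6w + 12) + 4/3 = (6(-8w - 12) − (-8)(6w + 12)) / (6(6w + 12)) = 24/(6(6w + 12)).
For w > 0 we have 6w + 12 > 6w, so |(-8w - 12)/(6w + 12) + 4/3| = 24/(6(6w + 12)) < 24/(6·6w) = (2/3)/w.
Thus |(-8w - 12)/(6w + 12) + 4/3| < ε whenever w > (2/3)/ε.
Take K = (2/3)/ε. If w > K then |(-8w - 12)/(6w + 12) + 4/3| < (2/3)/w < ε.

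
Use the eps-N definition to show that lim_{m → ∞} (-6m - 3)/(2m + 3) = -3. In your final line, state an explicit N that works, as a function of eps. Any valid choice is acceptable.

Fix eps > 0. For m ≥ 1, |(-6m - 3)/(2m + 3) + 3| = |12|/(2(2m + 3)) = 12/(2(2m + 3)).
Since 2m + 3 ≥ 2m for m ≥ 1, this is ≤ 12/(2·2m) = 3/m.
So |(-6m - 3)/(2m + 3) + 3| < eps whenever m > 3/eps.
Take N = 3/eps. If m > N then |(-6m - 3)/(2m + 3) + 3| ≤ 3/m < eps.

N = 3/eps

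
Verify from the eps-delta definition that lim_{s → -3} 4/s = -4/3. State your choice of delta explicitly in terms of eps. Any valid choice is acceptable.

Let eps > 0 be given. We seek delta > 0 such that 0 < |s + 3| < delta implies |4/s + 4/3| < eps.
|4/s + 4/3| = 4·|-3 − s|/(3·|s|) = 4|s + 3|/(3|s|).
Require delta ≤ 3/2 so that |s| > 3 − 3/2 = 3/2, hence 3|s| > 9/2.
Then |4/s + 4/3| < 4|s + 3|/(9/2), which is < eps when |s + 3| < (9/8)eps.
Take delta = min(3/2, (9/8)eps). Then 0 < |s + 3| < delta gives both |s + 3| < 3/2 and |s + 3| < (9/8)eps, so |4/s + 4/3| < eps.

delta = min(3/2, (9/8)eps)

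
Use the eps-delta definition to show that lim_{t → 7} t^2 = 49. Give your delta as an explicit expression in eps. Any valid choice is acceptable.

Fix eps > 0. We seek delta > 0 with 0 < |t − 7| < delta ⇒ |t^2 − 49| < eps.
Factor: t^2 − 49 = (t − 7)(t + 7), so |t^2 − 49| = |t − 7|·|t + 7|.
Restrict delta ≤ 1. Then |t − 7| < 1 gives |t| < 8, so by the triangle inequality |t + 7| ≤ 8 + 7 = 15.
Hence |t^2 − 49| ≤ 15|t − 7|, which is < eps once |t − 7| < eps/15.
Take delta = min(1, eps/15). If 0 < |t − 7| < delta then both bounds hold and |t^2 − 49| ≤ 15|t − 7| < 15·(eps/15) = eps.

delta = min(1, eps/15)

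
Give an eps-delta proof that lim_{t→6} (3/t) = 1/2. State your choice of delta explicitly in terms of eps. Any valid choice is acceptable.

delta = min(3, 6eps)

Let eps > 0 be given. We seek delta > 0 such that 0 < |t − 6| < delta implies |3/t − (1/2)| < eps.
|3/t − (1/2)| = 3·|6 − t|/(6·|t|) = 3|t − 6|/(6|t|).
Require delta ≤ 3 so that |t| > 6 − 3 = 3, hence 6|t| > 18.
Then |3/t − (1/2)| < 3|t − 6|/18, which is < eps when |t − 6| < 6eps.
Take delta = min(3, 6eps). Then 0 < |t − 6| < delta gives both |t − 6| < 3 and |t − 6| < 6eps, so |3/t − (1/2)| < eps.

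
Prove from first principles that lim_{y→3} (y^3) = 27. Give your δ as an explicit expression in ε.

δ = min(1, ε/37)

Suppose ε > 0. We seek δ > 0 with 0 < |y − 3| < δ ⇒ |y^3 − 27| < ε.
Factor: y^3 − 27 = (y − 3)(y^2 + 3y + 9), so |y^3 − 27| = |y − 3|·|y^2 + 3y + 9|.
Impose δ ≤ 1 so that |y| < 4; then |y^2 + 3y + 9| ≤ 37.
Hence |y^3 − 27| ≤ 37|y − 3|, which is < ε once |y − 3| < ε/37.
Take δ = min(1, ε/37). If 0 < |y − 3| < δ then both bounds hold and |y^3 − 27| ≤ 37|y − 3| < 37·(ε/37) = ε.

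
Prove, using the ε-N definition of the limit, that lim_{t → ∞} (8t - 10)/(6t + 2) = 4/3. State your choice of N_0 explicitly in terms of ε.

Suppose ε > 0. We seek N_0 > 0 such that t > N_0 implies |(8t - 10)/(6t + 2) − (4/3)| < ε.
(8t - 10)/(6t + 2) − (4/3) = (6(8t - 10) − 8(6t + 2)) / (6(6t + 2)) = -76/(6(6t + 2)).
For t > 0 we have 6t + 2 > 6t, so |(8t - 10)/(6t + 2) − (4/3)| = 76/(6(6t + 2)) < 76/(6·6t) = (19/9)/t.
Thus |(8t - 10)/(6t + 2) − (4/3)| < ε whenever t > (19/9)/ε.
Take N_0 = (19/9)/ε. If t > N_0 then |(8t - 10)/(6t + 2) − (4/3)| < (19/9)/t < ε.

N_0 = (19/9)/ε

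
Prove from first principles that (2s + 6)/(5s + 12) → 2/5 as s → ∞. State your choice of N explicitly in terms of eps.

Let eps > 0 be given. We seek N > 0 such that s > N implies |(2s + 6)/(5s + 12) − (2/5)| < eps.
(2s + 6)/(5s + 12) − (2/5) = (5(2s + 6) − 2(5s + 12)) / (5(5s + 12)) = 6/(5(5s + 12)).
For s > 0 we have 5s + 12 > 5s, so |(2s + 6)/(5s + 12) − (2/5)| = 6/(5(5s + 12)) < 6/(5·5s) = (6/25)/s.
Thus |(2s + 6)/(5s + 12) − (2/5)| < eps whenever s > (6/25)/eps.
Take N = (6/25)/eps. If s > N then |(2s + 6)/(5s + 12) − (2/5)| < (6/25)/s < eps.

N = (6/25)/eps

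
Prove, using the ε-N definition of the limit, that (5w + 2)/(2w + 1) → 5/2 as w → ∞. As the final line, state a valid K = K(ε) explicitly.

K = (1/4)/ε

Let ε > 0 be given. We seek K > 0 such that w > K implies |(5w + 2)/(2w + 1) − (5/2)| < ε.
(5w + 2)/(2w + 1) − (5/2) = (2(5w + 2) − 5(2w + 1)) / (2(2w + 1)) = -1/(2(2w + 1)).
For w > 0 we have 2w + 1 > 2w, so |(5w + 2)/(2w + 1) − (5/2)| = 1/(2(2w + 1)) < 1/(2·2w) = (1/4)/w.
Thus |(5w + 2)/(2w + 1) − (5/2)| < ε whenever w > (1/4)/ε.
Take K = (1/4)/ε. If w > K then |(5w + 2)/(2w + 1) − (5/2)| < (1/4)/w < ε.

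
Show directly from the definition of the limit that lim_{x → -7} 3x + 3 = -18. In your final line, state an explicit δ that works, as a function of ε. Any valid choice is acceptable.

Let ε > 0. We need δ > 0 so that 0 < |x + 7| < δ implies |(3x + 3) + 18| < ε.
Since (3x + 3) + 18 = 3(x + 7), we have |(3x + 3) + 18| = 3|x + 7|.
Thus it suffices that |x + 7| < ε/3.
Take δ = ε/3. If 0 < |x + 7| < δ then |(3x + 3) + 18| = 3|x + 7| < 3·(ε/3) = ε.

δ = ε/3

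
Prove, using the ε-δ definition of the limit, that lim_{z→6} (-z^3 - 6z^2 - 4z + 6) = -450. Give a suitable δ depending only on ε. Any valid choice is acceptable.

δ = min(2, ε/236)

Let ε > 0. We want δ > 0 such that 0 < |z − 6| < δ implies |(-z^3 - 6z^2 - 4z + 6) + 450| < ε.
(-z^3 - 6z^2 - 4z + 6) + 450 = -z^3 - 6z^2 - 4z + 456 = (z − 6)(-z^2 - 12z - 76).
So |(-z^3 - 6z^2 - 4z + 6) + 450| = |z − 6|·|-z^2 - 12z - 76|.
Assume first that |z − 6| < 2, so |z| < 8. Then |-z^2 - 12z - 76| ≤ 8^2 + 12·8 + 76 = 236.
Hence |(-z^3 - 6z^2 - 4z + 6) + 450| ≤ 236|z − 6| < ε provided |z − 6| < ε/236.
Choosing δ = min(2, ε/236) ensures both conditions, hence |(-z^3 - 6z^2 - 4z + 6) + 450| < ε.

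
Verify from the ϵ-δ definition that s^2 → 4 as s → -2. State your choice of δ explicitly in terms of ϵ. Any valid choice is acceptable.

δ = min(1, ϵ/5)

Let ϵ > 0 be given. We seek δ > 0 with 0 < |s + 2| < δ ⇒ |s^2 − 4| < ϵ.
Factor: s^2 − 4 = (s + 2)(s - 2), so |s^2 − 4| = |s + 2|·|s - 2|.
Impose δ ≤ 1 so that |s| < 3; then |s - 2| ≤ 5.
Hence |s^2 − 4| ≤ 5|s + 2|, which is < ϵ once |s + 2| < ϵ/5.
Take δ = min(1, ϵ/5). If 0 < |s + 2| < δ then both bounds hold and |s^2 − 4| ≤ 5|s + 2| < 5·(ϵ/5) = ϵ.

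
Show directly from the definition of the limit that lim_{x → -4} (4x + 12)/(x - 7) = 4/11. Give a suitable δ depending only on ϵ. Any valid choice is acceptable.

Fix ϵ > 0. We want δ > 0 with 0 < |x + 4| < δ ⇒ |(4x + 12)/(x - 7) − (4/11)| < ϵ.
Combining over a common denominator, (4x + 12)/(x - 7) − (4/11) = [(4x + 12)·(-11) − (-4)·(x - 7)] / [(-11)·(x - 7)] = -40(x + 4) / ((-11)(x - 7)).
So |(4x + 12)/(x - 7) − (4/11)| = 40|x + 4| / (11·|x − 7|).
Require δ ≤ 11/2, so |x − 7| ≥ |-11| − |x + 4| > 11 − 11/2 = 11/2.
Hence |(4x + 12)/(x - 7) − (4/11)| < 40|x + 4|/(11·(11/2)) = (80/121)|x + 4|, which is < ϵ once |x + 4| < (121/80)ϵ.
Take δ = min(11/2, (121/80)ϵ). Then 0 < |x + 4| < δ forces both bounds, so |(4x + 12)/(x - 7) − (4/11)| < ϵ.

δ = min(11/2, (121/80)ϵ)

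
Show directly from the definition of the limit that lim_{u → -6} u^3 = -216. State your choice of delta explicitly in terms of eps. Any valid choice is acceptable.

delta = min(1, eps/127)

Let eps > 0 be given. We seek delta > 0 with 0 < |u + 6| < delta ⇒ |u^3 + 216| < eps.
Factor: u^3 + 216 = (u + 6)(u^2 - 6u + 36), so |u^3 + 216| = |u + 6|·|u^2 - 6u + 36|.
Restrict delta ≤ 1. Then |u + 6| < 1 gives |u| < 7, so by the triangle inequality |u^2 - 6u + 36| ≤ 7^2 + 6·7 + 36 = 127.
Hence |u^3 + 216| ≤ 127|u + 6|, which is < eps once |u + 6| < eps/127.
Take delta = min(1, eps/127). If 0 < |u + 6| < delta then both bounds hold and |u^3 + 216| ≤ 127|u + 6| < 127·(eps/127) = eps.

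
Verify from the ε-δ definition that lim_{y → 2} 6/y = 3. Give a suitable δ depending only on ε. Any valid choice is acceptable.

δ = min(1, (1/3)ε)

Fix ε > 0. We seek δ > 0 such that 0 < |y − 2| < δ implies |6/y − 3| < ε.
|6/y − 3| = 6·|2 − y|/(2·|y|) = 6|y − 2|/(2|y|).
Restrict δ ≤ 1. Then |y − 2| < 1 gives |y| > 1, so 2|y| > 2.
Then |6/y − 3| < 6|y − 2|/2, which is < ε when |y − 2| < (1/3)ε.
Take δ = min(1, (1/3)ε). Then 0 < |y − 2| < δ gives both |y − 2| < 1 and |y − 2| < (1/3)ε, so |6/y − 3| < ε.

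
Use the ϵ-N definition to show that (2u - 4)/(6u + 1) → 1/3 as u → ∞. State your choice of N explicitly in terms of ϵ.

Let ϵ > 0 be given. We seek N > 0 such that u > N implies |(2u - 4)/(6u + 1) − (1/3)| < ϵ.
(2u - 4)/(6u + 1) − (1/3) = (6(2u - 4) − 2(6u + 1)) / (6(6u + 1)) = -26/(6(6u + 1)).
For u > 0 we have 6u + 1 > 6u, so |(2u - 4)/(6u + 1) − (1/3)| = 26/(6(6u + 1)) < 26/(6·6u) = (13/18)/u.
Thus |(2u - 4)/(6u + 1) − (1/3)| < ϵ whenever u > (13/18)/ϵ.
Take N = (13/18)/ϵ. If u > N then |(2u - 4)/(6u + 1) − (1/3)| < (13/18)/u < ϵ.

N = (13/18)/ϵ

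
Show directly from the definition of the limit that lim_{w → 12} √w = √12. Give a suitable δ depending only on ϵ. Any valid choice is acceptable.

Fix ϵ > 0. We want δ > 0 such that 0 < |w − 12| < δ implies |√w − √12| < ϵ.
Multiplying by the conjugate, |√w − √12| = |w − 12|/(√w + √12).
Restrict δ ≤ 12 so that |w − 12| < 12 forces w > 0, and then √w + √12 > √12.
Hence |√w − √12| < |w − 12|/√12, which is < ϵ once |w − 12| < √12·ϵ.
Take δ = min(12, √12·ϵ). If 0 < |w − 12| < δ then w > 0 and |√w − √12| < |w − 12|/√12 < ϵ.

δ = min(12, √12·ϵ)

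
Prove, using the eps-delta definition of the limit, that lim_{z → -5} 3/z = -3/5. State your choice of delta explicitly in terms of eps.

Suppose eps > 0. We seek delta > 0 such that 0 < |z + 5| < delta implies |3/z + 3/5| < eps.
|3/z + 3/5| = 3·|-5 − z|/(5·|z|) = 3|z + 5|/(5|z|).
Restrict delta ≤ 5/2. Then |z + 5| < 5/2 gives |z| > 5/2, so 5|z| > 25/2.
Then |3/z + 3/5| < 3|z + 5|/(25/2), which is < eps when |z + 5| < (25/6)eps.
Take delta = min(5/2, (25/6)eps). Then 0 < |z + 5| < delta gives both |z + 5| < 5/2 and |z + 5| < (25/6)eps, so |3/z + 3/5| < eps.

delta = min(5/2, (25/6)eps)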